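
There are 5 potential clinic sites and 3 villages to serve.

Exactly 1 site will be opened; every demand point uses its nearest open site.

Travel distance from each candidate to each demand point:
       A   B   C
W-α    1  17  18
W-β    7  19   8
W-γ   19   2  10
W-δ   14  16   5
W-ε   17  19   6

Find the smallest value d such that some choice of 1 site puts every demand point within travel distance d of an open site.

16

Open {W-δ}.
  Farthest demand point is B at travel distance 16 (to W-δ); all others are ≤ 16.
With {W-α} the worst case is 18.
With {W-β} the worst case is 19.
No size-1 selection achieves below 16.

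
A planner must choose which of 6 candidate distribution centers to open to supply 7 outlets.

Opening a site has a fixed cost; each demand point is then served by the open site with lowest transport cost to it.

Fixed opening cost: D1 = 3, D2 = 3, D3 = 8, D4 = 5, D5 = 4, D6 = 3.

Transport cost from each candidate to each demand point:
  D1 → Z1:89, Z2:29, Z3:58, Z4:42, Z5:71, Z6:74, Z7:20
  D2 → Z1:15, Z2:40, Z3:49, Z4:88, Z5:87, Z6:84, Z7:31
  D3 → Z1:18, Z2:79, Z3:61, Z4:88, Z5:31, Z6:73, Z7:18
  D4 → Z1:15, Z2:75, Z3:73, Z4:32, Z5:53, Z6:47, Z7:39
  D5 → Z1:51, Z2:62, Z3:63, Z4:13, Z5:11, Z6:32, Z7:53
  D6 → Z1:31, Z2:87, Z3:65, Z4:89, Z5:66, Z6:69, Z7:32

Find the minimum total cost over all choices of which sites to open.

179

Open {D1, D2, D5}: assign each demand point to its cheapest open site.
  Z1→D2 15, Z2→D1 29, Z3→D2 49, Z4→D5 13, Z5→D5 11, Z6→D5 32, Z7→D1 20
  transport cost 169, fixed 10 → total 179.
Compare {D1, D2, D5, D6}: transport cost 169 + fixed 13 = 182.
Compare {D1, D2, D4, D5}: transport cost 169 + fixed 15 = 184.
Compare {D1, D2, D3, D5}: transport cost 167 + fixed 18 = 185.
All other subsets cost ≥ 182. Minimum total cost: 179.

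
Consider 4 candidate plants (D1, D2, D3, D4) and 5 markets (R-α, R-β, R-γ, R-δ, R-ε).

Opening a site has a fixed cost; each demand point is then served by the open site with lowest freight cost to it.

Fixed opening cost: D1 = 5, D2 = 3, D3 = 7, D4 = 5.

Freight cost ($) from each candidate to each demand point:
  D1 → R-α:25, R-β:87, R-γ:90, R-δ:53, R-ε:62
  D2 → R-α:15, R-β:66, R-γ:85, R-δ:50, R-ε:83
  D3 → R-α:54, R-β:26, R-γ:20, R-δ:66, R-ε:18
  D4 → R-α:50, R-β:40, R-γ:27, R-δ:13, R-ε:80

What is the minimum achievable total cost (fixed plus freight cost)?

Open {D2, D3, D4}: assign each demand point to its cheapest open site.
  R-α→D2 15, R-β→D3 26, R-γ→D3 20, R-δ→D4 13, R-ε→D3 18
  freight cost 92, fixed 15 → total 107.
Compare {D1, D2, D3, D4}: freight cost 92 + fixed 20 = 112.
Compare {D1, D3, D4}: freight cost 102 + fixed 17 = 119.
Compare {D2, D3}: freight cost 129 + fixed 10 = 139.
All other subsets cost ≥ 112. Minimum total cost: 107.

107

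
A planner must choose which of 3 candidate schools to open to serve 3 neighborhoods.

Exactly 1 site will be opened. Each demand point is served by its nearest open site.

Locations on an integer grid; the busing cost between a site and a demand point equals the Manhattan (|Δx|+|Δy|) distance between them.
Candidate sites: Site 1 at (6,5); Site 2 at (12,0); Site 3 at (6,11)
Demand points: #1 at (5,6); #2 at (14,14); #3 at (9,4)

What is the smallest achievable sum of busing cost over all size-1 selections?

23

Open {Site 1}.
  #1→Site 1 2, #2→Site 1 17, #3→Site 1 4  ⇒ total 23.
Compare {Site 3}: total 27.
Compare {Site 2}: total 36.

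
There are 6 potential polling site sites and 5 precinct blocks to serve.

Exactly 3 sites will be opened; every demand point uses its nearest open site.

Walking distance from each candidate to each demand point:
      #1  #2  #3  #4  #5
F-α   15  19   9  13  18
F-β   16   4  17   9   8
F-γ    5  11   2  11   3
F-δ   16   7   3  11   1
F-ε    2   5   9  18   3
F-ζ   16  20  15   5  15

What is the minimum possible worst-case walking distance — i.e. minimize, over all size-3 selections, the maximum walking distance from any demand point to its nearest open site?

5

Open {F-β, F-γ, F-ζ}.
  Farthest demand point is #1 at walking distance 5 (to F-γ); all others are ≤ 5.
With {F-γ, F-ε, F-ζ} the worst case is 5.
With {F-δ, F-ε, F-ζ} the worst case is 5.
No size-3 selection achieves below 5.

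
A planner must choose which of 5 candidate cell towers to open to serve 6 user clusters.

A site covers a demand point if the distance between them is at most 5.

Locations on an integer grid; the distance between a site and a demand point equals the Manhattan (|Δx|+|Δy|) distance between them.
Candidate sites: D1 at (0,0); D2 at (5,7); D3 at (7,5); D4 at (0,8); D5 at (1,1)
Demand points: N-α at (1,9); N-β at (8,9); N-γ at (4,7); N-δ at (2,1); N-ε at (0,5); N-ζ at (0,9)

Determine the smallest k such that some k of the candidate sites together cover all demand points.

Coverage sets (demand points within 5 of each site):
  D1: {N-δ, N-ε}
  D2: {N-β, N-γ}
  D3: {N-β, N-γ}
  D4: {N-α, N-γ, N-ε, N-ζ}
  D5: {N-δ, N-ε}
No 2 sites suffice: every size-2 union leaves at least one demand point uncovered.
But {D1, D2, D4} covers everything, so the minimum is 3.

3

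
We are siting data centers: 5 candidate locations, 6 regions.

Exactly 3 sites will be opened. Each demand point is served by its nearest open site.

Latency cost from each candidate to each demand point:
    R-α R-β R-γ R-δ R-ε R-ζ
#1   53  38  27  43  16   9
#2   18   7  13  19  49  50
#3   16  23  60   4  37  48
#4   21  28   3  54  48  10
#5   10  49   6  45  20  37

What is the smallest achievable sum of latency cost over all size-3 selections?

Open {#1, #2, #3}.
  R-α→#3 16, R-β→#2 7, R-γ→#2 13, R-δ→#3 4, R-ε→#1 16, R-ζ→#1 9  ⇒ total 65.
Compare {#1, #2, #5}: total 67.
Compare {#1, #3, #5}: total 68.
No size-3 selection does better; minimum is 65.

65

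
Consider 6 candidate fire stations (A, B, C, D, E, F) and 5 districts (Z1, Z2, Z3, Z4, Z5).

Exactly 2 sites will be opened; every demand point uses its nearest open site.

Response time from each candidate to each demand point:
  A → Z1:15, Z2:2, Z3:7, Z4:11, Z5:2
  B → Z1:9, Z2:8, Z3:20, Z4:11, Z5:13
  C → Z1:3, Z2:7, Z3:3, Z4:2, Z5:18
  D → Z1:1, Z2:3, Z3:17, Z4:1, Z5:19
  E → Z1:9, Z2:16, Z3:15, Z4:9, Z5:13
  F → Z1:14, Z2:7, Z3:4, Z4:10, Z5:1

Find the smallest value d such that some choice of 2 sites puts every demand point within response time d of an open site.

Open {A, C}.
  Farthest demand point is Z1 at response time 3 (to C); all others are ≤ 3.
With {D, F} the worst case is 4.
With {A, D} the worst case is 7.
No size-2 selection achieves below 3.

3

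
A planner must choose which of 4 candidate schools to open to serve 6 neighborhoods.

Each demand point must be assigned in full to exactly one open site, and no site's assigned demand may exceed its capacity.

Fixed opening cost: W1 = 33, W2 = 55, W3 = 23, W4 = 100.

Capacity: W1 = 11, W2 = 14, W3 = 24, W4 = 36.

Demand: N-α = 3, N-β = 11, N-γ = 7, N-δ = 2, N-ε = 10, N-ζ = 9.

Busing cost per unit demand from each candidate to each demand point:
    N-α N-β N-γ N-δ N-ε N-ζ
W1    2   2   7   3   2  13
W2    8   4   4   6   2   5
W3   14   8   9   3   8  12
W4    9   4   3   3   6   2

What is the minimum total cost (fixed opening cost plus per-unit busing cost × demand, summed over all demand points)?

269

Open {W1, W4}; cheapest assignment that respects the capacities:
  W1 (cap 11, load 10): N-ε — cost 10×2 = 20
  W4 (cap 36, load 32): N-α, N-β, N-γ, N-δ, N-ζ — cost 3×9 + 11×4 + 7×3 + 2×3 + 9×2 = 116
  Shipping 136, fixed 133 → total 269.
  Any other capacity-feasible assignment to {W1, W4} ships for at least 136.
Compare {W2, W4}: its best feasible assignment gives total 288.
Compare {W1, W3, W4}: its best feasible assignment gives total 292.
Every other set of open sites that can feasibly serve all demand totals ≥ 288 even under its best assignment. Minimum: 269.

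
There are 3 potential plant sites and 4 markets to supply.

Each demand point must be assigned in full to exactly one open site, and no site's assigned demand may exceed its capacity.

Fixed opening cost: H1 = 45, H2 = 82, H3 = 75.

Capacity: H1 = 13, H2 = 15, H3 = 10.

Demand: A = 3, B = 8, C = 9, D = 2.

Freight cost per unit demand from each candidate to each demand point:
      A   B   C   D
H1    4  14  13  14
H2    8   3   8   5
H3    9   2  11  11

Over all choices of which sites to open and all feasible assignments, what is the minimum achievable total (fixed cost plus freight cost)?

279

Open {H2, H3}; cheapest assignment that respects the capacities:
  H2 (cap 15, load 14): A, C, D — cost 3×8 + 9×8 + 2×5 = 106
  H3 (cap 10, load 8): B — cost 8×2 = 16
  Shipping 122, fixed 157 → total 279.
  Any other capacity-feasible assignment to {H2, H3} ships for at least 122.
Compare {H1, H3}: its best feasible assignment gives total 287.
Compare {H1, H2}: its best feasible assignment gives total 290.
Every other set of open sites that can feasibly serve all demand totals ≥ 287 even under its best assignment. Minimum: 279.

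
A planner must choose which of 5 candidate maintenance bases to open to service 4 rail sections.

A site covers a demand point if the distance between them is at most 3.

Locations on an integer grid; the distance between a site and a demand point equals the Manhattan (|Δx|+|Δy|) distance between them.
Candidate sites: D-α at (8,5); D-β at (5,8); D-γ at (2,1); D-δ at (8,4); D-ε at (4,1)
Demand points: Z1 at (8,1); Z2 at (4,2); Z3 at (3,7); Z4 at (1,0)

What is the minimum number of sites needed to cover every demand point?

3

Coverage sets (demand points within 3 of each site):
  D-α: {}
  D-β: {Z3}
  D-γ: {Z2, Z4}
  D-δ: {Z1}
  D-ε: {Z2}
No 2 sites suffice: every size-2 union leaves at least one demand point uncovered.
But {D-β, D-γ, D-δ} covers everything, so the minimum is 3.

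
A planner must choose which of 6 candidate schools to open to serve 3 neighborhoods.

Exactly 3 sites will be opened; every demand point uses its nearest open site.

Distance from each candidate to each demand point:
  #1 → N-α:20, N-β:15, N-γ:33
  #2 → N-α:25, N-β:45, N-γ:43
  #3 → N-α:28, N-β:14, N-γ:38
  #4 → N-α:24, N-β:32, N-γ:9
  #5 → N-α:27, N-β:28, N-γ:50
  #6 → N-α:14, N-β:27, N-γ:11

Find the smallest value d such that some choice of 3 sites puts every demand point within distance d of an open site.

14

Open {#1, #3, #6}.
  Farthest demand point is N-α at distance 14 (to #6); all others are ≤ 14.
With {#2, #3, #6} the worst case is 14.
With {#3, #4, #6} the worst case is 14.
No size-3 selection achieves below 14.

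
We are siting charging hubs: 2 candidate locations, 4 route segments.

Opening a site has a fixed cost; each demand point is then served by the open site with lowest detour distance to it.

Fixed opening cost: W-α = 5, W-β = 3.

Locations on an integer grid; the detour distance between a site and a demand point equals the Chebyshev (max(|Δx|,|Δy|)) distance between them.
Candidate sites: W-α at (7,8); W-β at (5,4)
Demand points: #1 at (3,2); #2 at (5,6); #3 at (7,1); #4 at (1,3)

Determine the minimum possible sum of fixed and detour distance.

14

Open {W-β}: assign each demand point to its cheapest open site.
  #1→W-β 2, #2→W-β 2, #3→W-β 3, #4→W-β 4
  detour distance 11, fixed 3 → total 14.
Compare {W-α, W-β}: detour distance 11 + fixed 8 = 19.
Compare {W-α}: detour distance 21 + fixed 5 = 26.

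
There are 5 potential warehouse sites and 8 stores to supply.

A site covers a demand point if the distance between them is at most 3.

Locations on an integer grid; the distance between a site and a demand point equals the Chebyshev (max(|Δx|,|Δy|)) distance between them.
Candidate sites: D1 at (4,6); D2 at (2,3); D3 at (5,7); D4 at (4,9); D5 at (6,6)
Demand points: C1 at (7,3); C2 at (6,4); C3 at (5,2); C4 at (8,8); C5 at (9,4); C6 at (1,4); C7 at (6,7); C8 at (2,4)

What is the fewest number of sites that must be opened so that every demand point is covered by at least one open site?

Coverage sets (demand points within 3 of each site):
  D1: {C1, C2, C6, C7, C8}
  D2: {C3, C6, C8}
  D3: {C2, C4, C7, C8}
  D4: {C7}
  D5: {C1, C2, C4, C5, C7}
No single site covers all 8 demand points.
But {D2, D5} covers everything, so the minimum is 2.

2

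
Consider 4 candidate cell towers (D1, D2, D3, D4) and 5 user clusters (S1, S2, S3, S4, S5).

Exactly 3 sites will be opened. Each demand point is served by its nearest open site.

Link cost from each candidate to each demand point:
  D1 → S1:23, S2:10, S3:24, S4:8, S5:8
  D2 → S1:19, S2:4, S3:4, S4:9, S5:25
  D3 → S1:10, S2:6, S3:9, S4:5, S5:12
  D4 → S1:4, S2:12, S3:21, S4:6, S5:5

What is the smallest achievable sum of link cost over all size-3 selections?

22

Open {D2, D3, D4}.
  S1→D4 4, S2→D2 4, S3→D2 4, S4→D3 5, S5→D4 5  ⇒ total 22.
Compare {D1, D2, D4}: total 23.
Compare {D1, D3, D4}: total 29.
No size-3 selection does better; minimum is 22.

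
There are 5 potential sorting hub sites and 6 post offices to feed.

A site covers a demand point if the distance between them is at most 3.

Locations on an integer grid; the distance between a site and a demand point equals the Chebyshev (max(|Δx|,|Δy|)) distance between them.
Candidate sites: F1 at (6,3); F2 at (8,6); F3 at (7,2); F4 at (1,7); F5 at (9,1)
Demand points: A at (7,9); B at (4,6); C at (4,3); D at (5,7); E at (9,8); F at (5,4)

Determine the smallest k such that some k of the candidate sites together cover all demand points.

Coverage sets (demand points within 3 of each site):
  F1: {B, C, F}
  F2: {A, D, E, F}
  F3: {C, F}
  F4: {B}
  F5: {}
No single site covers all 6 demand points.
But {F1, F2} covers everything, so the minimum is 2.

2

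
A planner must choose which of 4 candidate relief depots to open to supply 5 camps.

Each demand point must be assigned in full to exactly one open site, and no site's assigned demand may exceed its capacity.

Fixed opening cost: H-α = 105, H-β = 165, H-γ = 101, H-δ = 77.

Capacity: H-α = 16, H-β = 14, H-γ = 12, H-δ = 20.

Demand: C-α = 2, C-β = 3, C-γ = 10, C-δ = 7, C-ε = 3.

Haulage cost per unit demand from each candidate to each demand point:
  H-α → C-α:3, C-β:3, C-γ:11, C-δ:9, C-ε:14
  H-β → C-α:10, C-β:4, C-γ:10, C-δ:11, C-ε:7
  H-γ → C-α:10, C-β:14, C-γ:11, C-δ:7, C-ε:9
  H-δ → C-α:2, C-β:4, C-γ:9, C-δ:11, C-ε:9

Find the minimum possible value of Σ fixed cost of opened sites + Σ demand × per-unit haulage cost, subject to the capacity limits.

360

Open {H-γ, H-δ}; cheapest assignment that respects the capacities:
  H-γ (cap 12, load 10): C-δ, C-ε — cost 7×7 + 3×9 = 76
  H-δ (cap 20, load 15): C-α, C-β, C-γ — cost 2×2 + 3×4 + 10×9 = 106
  Shipping 182, fixed 178 → total 360.
  Any other capacity-feasible assignment to {H-γ, H-δ} ships for at least 182.
Compare {H-α, H-δ}: its best feasible assignment gives total 375.
Compare {H-α, H-γ}: its best feasible assignment gives total 407.
Every other set of open sites that can feasibly serve all demand totals ≥ 375 even under its best assignment. Minimum: 360.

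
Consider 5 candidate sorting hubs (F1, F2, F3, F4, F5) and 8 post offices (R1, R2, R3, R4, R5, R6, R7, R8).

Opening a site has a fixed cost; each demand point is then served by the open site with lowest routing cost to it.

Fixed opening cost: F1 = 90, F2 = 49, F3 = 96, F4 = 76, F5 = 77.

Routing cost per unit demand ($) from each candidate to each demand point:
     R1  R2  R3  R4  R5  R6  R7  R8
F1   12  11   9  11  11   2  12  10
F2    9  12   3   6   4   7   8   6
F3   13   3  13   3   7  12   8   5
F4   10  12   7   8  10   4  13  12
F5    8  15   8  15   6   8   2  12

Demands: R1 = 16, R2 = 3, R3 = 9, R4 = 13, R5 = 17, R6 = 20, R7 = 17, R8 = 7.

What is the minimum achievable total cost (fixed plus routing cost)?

666

Open {F1, F2, F5}: assign each demand point to its cheapest open site.
  R1→F5 16×8=128, R2→F1 3×11=33, R3→F2 9×3=27, R4→F2 13×6=78, R5→F2 17×4=68, R6→F1 20×2=40, R7→F5 17×2=34, R8→F2 7×6=42
  routing cost 450, fixed 216 → total 666.
Compare {F2, F5}: routing cost 553 + fixed 126 = 679.
Compare {F1, F2, F3, F5}: routing cost 380 + fixed 312 = 692.
Compare {F2, F4, F5}: routing cost 493 + fixed 202 = 695.
All other subsets cost ≥ 679. Minimum total cost: 666.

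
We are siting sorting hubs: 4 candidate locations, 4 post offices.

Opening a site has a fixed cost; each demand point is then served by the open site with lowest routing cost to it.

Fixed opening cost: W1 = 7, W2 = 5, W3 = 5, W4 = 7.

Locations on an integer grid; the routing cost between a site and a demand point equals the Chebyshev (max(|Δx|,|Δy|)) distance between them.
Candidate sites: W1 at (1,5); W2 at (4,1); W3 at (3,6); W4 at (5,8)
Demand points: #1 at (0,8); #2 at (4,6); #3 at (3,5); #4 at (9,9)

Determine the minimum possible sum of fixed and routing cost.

16

Open {W3}: assign each demand point to its cheapest open site.
  #1→W3 3, #2→W3 1, #3→W3 1, #4→W3 6
  routing cost 11, fixed 5 → total 16.
Compare {W4}: routing cost 14 + fixed 7 = 21.
Compare {W2, W3}: routing cost 11 + fixed 10 = 21.
Compare {W3, W4}: routing cost 9 + fixed 12 = 21.
All other subsets cost ≥ 21. Minimum total cost: 16.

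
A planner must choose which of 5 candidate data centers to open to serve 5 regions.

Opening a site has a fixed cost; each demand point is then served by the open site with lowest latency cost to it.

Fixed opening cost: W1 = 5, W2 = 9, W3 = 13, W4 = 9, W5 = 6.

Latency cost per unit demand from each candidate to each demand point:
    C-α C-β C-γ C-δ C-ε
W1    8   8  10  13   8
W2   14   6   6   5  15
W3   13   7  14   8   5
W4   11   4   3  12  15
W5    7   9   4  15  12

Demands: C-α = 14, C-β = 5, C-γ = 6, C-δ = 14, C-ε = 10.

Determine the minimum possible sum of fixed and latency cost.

293

Open {W2, W3, W4, W5}: assign each demand point to its cheapest open site.
  C-α→W5 14×7=98, C-β→W4 5×4=20, C-γ→W4 6×3=18, C-δ→W2 14×5=70, C-ε→W3 10×5=50
  latency cost 256, fixed 37 → total 293.
Compare {W1, W2, W3, W4, W5}: latency cost 256 + fixed 42 = 298.
Compare {W2, W3, W5}: latency cost 272 + fixed 28 = 300.
Compare {W1, W2, W3, W5}: latency cost 272 + fixed 33 = 305.
All other subsets cost ≥ 298. Minimum total cost: 293.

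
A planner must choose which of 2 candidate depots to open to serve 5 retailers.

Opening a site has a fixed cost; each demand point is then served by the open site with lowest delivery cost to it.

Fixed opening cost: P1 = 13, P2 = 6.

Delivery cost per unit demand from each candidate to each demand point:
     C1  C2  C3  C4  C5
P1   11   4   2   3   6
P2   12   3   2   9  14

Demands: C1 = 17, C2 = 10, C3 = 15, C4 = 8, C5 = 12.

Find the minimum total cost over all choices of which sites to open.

362

Open {P1, P2}: assign each demand point to its cheapest open site.
  C1→P1 17×11=187, C2→P2 10×3=30, C3→P1 15×2=30, C4→P1 8×3=24, C5→P1 12×6=72
  delivery cost 343, fixed 19 → total 362.
Compare {P1}: delivery cost 353 + fixed 13 = 366.
Compare {P2}: delivery cost 504 + fixed 6 = 510.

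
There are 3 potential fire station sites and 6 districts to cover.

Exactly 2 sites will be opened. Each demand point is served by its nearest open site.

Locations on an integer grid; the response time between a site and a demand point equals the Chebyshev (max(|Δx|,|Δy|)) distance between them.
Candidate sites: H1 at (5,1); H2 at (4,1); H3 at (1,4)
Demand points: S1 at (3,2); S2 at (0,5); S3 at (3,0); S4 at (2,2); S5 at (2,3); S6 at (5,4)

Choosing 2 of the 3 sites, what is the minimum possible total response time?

9

Open {H2, H3}.
  S1→H2 1, S2→H3 1, S3→H2 1, S4→H2 2, S5→H3 1, S6→H2 3  ⇒ total 9.
Compare {H1, H3}: total 11.
Compare {H1, H2}: total 13.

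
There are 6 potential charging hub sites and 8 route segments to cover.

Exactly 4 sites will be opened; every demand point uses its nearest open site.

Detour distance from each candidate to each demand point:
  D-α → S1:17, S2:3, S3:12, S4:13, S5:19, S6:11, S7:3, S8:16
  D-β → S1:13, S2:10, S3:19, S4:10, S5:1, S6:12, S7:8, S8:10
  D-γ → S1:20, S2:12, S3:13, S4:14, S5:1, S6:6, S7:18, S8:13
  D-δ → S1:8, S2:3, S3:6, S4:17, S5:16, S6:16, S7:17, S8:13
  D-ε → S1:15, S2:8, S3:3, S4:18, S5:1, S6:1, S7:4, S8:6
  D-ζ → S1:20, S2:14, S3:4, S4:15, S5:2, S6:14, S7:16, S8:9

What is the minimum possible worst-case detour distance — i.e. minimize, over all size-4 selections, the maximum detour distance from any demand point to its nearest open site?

Open {D-α, D-β, D-γ, D-δ}.
  Farthest demand point is S4 at detour distance 10 (to D-β); all others are ≤ 10.
With {D-α, D-β, D-δ, D-ε} the worst case is 10.
With {D-β, D-γ, D-δ, D-ε} the worst case is 10.
No size-4 selection achieves below 10.

10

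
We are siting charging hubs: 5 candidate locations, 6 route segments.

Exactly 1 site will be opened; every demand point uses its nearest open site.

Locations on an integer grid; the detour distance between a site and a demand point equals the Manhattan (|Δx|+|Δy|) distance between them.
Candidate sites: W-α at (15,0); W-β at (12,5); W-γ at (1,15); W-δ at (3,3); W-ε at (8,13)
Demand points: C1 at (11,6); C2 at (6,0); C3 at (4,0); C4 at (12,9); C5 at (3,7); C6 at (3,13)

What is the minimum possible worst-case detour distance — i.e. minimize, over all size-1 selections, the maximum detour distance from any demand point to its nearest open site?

15

Open {W-δ}.
  Farthest demand point is C4 at detour distance 15 (to W-δ); all others are ≤ 15.
With {W-β} the worst case is 17.
With {W-ε} the worst case is 17.
No size-1 selection achieves below 15.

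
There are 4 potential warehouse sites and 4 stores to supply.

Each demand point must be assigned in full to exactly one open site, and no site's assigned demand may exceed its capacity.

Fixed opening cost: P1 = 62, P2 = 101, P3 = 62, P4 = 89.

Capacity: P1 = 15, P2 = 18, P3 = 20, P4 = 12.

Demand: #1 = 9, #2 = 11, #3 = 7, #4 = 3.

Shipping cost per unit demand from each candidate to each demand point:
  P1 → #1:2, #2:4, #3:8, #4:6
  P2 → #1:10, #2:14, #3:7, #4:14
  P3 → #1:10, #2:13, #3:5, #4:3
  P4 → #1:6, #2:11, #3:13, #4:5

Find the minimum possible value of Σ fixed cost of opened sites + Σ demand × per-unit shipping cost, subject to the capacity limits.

Open {P1, P3}; cheapest assignment that respects the capacities:
  P1 (cap 15, load 11): #2 — cost 11×4 = 44
  P3 (cap 20, load 19): #1, #3, #4 — cost 9×10 + 7×5 + 3×3 = 134
  Shipping 178, fixed 124 → total 302.
  Any other capacity-feasible assignment to {P1, P3} ships for at least 178.
Compare {P1, P3, P4}: its best feasible assignment gives total 355.
Compare {P1, P2}: its best feasible assignment gives total 364.
Every other set of open sites that can feasibly serve all demand totals ≥ 355 even under its best assignment. Minimum: 302.

302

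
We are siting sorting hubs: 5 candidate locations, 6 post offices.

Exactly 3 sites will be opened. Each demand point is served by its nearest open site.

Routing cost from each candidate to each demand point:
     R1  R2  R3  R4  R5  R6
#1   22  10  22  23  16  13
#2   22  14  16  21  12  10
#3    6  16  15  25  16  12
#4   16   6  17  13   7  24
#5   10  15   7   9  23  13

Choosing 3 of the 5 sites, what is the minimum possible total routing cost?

47

Open {#3, #4, #5}.
  R1→#3 6, R2→#4 6, R3→#5 7, R4→#5 9, R5→#4 7, R6→#3 12  ⇒ total 47.
Compare {#2, #4, #5}: total 49.
Compare {#1, #4, #5}: total 52.
No size-3 selection does better; minimum is 47.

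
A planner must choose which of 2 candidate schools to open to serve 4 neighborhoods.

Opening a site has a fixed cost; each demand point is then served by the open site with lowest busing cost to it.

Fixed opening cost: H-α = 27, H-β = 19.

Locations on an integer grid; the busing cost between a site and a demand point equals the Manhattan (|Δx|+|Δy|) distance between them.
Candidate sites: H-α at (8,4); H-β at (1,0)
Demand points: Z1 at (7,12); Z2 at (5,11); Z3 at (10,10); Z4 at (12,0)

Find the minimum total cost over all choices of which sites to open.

62

Open {H-α}: assign each demand point to its cheapest open site.
  Z1→H-α 9, Z2→H-α 10, Z3→H-α 8, Z4→H-α 8
  busing cost 35, fixed 27 → total 62.
Compare {H-α, H-β}: busing cost 35 + fixed 46 = 81.
Compare {H-β}: busing cost 63 + fixed 19 = 82.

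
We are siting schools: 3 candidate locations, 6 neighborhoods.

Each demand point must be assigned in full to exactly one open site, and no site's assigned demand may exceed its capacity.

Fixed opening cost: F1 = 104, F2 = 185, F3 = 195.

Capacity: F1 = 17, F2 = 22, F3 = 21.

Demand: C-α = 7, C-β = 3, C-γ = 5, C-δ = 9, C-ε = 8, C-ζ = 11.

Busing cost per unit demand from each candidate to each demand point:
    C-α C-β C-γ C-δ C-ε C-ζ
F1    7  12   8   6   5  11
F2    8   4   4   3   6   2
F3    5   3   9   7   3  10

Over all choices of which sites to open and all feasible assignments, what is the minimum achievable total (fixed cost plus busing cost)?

Open {F2, F3}; cheapest assignment that respects the capacities:
  F2 (cap 22, load 22): C-β, C-ε, C-ζ — cost 3×4 + 8×6 + 11×2 = 82
  F3 (cap 21, load 21): C-α, C-γ, C-δ — cost 7×5 + 5×9 + 9×7 = 143
  Shipping 225, fixed 380 → total 605.
  Any other capacity-feasible assignment to {F2, F3} ships for at least 225.
Compare {F1, F2, F3}: its best feasible assignment gives total 641.
Every other set of open sites that can feasibly serve all demand totals ≥ 641 even under its best assignment. Minimum: 605.

605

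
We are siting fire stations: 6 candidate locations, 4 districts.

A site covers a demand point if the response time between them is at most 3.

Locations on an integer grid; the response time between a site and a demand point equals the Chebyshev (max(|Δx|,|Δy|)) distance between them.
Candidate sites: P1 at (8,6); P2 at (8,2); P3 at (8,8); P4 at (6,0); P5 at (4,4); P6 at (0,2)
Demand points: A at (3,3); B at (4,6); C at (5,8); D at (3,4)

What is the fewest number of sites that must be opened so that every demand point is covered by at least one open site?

Coverage sets (demand points within 3 of each site):
  P1: {C}
  P2: {}
  P3: {C}
  P4: {A}
  P5: {A, B, D}
  P6: {A, D}
No single site covers all 4 demand points.
But {P1, P5} covers everything, so the minimum is 2.

2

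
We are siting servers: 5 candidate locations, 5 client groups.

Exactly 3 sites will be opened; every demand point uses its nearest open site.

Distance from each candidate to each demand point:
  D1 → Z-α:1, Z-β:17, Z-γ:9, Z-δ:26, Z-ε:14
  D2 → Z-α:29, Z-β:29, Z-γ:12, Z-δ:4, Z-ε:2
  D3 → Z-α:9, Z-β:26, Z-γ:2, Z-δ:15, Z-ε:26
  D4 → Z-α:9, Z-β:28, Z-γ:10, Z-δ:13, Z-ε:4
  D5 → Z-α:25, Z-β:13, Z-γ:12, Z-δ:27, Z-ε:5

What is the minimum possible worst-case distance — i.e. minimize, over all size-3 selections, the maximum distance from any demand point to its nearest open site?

Open {D1, D2, D5}.
  Farthest demand point is Z-β at distance 13 (to D5); all others are ≤ 13.
With {D1, D4, D5} the worst case is 13.
With {D2, D3, D5} the worst case is 13.
No size-3 selection achieves below 13.

13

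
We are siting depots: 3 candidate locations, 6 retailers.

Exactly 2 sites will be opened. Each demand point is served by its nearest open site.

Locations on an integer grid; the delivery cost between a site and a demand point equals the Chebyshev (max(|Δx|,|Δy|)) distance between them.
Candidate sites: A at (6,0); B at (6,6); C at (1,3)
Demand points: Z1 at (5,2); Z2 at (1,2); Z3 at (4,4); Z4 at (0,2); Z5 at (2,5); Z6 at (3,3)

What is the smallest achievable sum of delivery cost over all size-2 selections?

11

Open {A, C}.
  Z1→A 2, Z2→C 1, Z3→C 3, Z4→C 1, Z5→C 2, Z6→C 2  ⇒ total 11.
Compare {B, C}: total 12.
Compare {A, B}: total 22.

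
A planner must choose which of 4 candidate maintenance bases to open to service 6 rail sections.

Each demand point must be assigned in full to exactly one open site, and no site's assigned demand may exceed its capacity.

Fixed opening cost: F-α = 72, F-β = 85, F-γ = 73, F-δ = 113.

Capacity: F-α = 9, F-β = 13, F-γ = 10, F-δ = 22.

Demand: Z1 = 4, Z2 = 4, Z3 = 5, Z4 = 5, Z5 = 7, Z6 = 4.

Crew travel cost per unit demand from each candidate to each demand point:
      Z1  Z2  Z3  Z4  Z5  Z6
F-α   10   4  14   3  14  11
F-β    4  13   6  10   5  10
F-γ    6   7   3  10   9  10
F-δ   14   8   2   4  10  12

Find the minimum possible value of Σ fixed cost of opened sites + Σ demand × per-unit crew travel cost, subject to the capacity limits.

359

Open {F-β, F-δ}; cheapest assignment that respects the capacities:
  F-β (cap 13, load 11): Z1, Z5 — cost 4×4 + 7×5 = 51
  F-δ (cap 22, load 18): Z2, Z3, Z4, Z6 — cost 4×8 + 5×2 + 5×4 + 4×12 = 110
  Shipping 161, fixed 198 → total 359.
  Any other capacity-feasible assignment to {F-β, F-δ} ships for at least 161.
Compare {F-α, F-β, F-γ}: its best feasible assignment gives total 367.
Compare {F-γ, F-δ}: its best feasible assignment gives total 382.
Every other set of open sites that can feasibly serve all demand totals ≥ 367 even under its best assignment. Minimum: 359.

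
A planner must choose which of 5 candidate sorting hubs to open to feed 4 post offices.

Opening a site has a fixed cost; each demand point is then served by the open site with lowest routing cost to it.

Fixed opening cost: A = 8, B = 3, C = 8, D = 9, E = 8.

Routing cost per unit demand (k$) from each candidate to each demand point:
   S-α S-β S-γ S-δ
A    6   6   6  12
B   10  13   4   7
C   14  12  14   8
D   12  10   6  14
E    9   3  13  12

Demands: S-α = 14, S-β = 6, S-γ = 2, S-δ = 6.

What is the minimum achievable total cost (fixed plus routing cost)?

171

Open {A, B, E}: assign each demand point to its cheapest open site.
  S-α→A 14×6=84, S-β→E 6×3=18, S-γ→B 2×4=8, S-δ→B 6×7=42
  routing cost 152, fixed 19 → total 171.
Compare {A, B, C, E}: routing cost 152 + fixed 27 = 179.
Compare {A, B, D, E}: routing cost 152 + fixed 28 = 180.
Compare {A, B}: routing cost 170 + fixed 11 = 181.
All other subsets cost ≥ 179. Minimum total cost: 171.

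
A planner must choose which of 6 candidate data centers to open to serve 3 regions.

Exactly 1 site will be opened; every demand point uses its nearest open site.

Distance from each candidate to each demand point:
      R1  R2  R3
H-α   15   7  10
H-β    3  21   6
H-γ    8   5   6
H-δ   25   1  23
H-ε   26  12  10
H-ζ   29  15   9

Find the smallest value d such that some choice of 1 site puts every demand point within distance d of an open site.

Open {H-γ}.
  Farthest demand point is R1 at distance 8 (to H-γ); all others are ≤ 8.
With {H-α} the worst case is 15.
With {H-β} the worst case is 21.
No size-1 selection achieves below 8.

8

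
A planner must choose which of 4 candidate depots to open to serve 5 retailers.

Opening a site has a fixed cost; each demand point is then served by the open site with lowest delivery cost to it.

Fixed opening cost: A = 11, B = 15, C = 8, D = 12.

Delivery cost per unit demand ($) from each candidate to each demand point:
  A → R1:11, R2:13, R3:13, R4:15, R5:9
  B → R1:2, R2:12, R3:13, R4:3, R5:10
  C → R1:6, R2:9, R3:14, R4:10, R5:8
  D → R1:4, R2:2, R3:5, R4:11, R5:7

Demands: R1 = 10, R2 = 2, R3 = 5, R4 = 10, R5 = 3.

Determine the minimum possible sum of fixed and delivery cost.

Open {B, D}: assign each demand point to its cheapest open site.
  R1→B 10×2=20, R2→D 2×2=4, R3→D 5×5=25, R4→B 10×3=30, R5→D 3×7=21
  delivery cost 100, fixed 27 → total 127.
Compare {B, C, D}: delivery cost 100 + fixed 35 = 135.
Compare {A, B, D}: delivery cost 100 + fixed 38 = 138.
Compare {A, B, C, D}: delivery cost 100 + fixed 46 = 146.
All other subsets cost ≥ 135. Minimum total cost: 127.

127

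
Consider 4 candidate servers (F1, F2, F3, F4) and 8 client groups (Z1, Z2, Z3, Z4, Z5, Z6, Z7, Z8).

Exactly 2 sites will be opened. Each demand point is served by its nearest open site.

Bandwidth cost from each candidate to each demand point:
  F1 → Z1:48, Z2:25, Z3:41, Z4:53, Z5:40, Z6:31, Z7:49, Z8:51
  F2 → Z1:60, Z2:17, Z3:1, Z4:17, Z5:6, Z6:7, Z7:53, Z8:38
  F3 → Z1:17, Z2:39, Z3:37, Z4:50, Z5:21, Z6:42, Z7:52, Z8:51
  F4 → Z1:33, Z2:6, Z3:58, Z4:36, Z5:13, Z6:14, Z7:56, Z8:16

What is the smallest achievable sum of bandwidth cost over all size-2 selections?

Open {F2, F4}.
  Z1→F4 33, Z2→F4 6, Z3→F2 1, Z4→F2 17, Z5→F2 6, Z6→F2 7, Z7→F2 53, Z8→F4 16  ⇒ total 139.
Compare {F2, F3}: total 155.
Compare {F1, F2}: total 183.
No size-2 selection does better; minimum is 139.

139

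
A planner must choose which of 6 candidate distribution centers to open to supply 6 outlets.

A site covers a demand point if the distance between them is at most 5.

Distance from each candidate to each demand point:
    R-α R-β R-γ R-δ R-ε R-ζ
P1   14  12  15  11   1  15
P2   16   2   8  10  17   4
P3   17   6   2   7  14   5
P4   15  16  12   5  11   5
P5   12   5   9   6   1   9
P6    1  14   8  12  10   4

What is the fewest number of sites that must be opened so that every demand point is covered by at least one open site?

Coverage sets (demand points within 5 of each site):
  P1: {R-ε}
  P2: {R-β, R-ζ}
  P3: {R-γ, R-ζ}
  P4: {R-δ, R-ζ}
  P5: {R-β, R-ε}
  P6: {R-α, R-ζ}
No 3 sites suffice: every size-3 union leaves at least one demand point uncovered.
But {P3, P4, P5, P6} covers everything, so the minimum is 4.

4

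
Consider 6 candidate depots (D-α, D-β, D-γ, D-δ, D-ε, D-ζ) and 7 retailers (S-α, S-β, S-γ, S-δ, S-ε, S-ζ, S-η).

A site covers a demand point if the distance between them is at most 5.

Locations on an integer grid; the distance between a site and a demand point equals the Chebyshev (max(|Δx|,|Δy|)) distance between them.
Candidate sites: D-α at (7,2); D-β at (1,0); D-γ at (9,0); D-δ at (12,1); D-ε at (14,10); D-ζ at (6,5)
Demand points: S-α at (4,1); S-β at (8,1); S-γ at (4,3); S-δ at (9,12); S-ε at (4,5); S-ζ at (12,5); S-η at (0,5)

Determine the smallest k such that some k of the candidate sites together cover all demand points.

3

Coverage sets (demand points within 5 of each site):
  D-α: {S-α, S-β, S-γ, S-ε, S-ζ}
  D-β: {S-α, S-γ, S-ε, S-η}
  D-γ: {S-α, S-β, S-γ, S-ε, S-ζ}
  D-δ: {S-β, S-ζ}
  D-ε: {S-δ, S-ζ}
  D-ζ: {S-α, S-β, S-γ, S-ε}
No 2 sites suffice: every size-2 union leaves at least one demand point uncovered.
But {D-α, D-β, D-ε} covers everything, so the minimum is 3.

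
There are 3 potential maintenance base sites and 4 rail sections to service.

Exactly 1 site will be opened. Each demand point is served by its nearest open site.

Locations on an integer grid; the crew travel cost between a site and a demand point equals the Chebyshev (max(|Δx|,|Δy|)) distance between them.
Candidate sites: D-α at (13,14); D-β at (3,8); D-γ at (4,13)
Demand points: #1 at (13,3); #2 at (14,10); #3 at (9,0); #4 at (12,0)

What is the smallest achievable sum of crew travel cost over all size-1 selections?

Open {D-β}.
  #1→D-β 10, #2→D-β 11, #3→D-β 8, #4→D-β 9  ⇒ total 38.
Compare {D-α}: total 43.
Compare {D-γ}: total 46.

38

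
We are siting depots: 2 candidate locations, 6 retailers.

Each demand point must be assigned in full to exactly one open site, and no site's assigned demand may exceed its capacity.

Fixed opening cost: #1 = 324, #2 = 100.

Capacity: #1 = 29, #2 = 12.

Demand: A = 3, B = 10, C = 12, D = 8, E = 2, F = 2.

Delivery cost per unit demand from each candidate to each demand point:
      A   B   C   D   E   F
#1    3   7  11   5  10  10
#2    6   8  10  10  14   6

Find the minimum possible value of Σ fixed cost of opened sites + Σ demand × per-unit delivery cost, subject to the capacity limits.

Open {#1, #2}; cheapest assignment that respects the capacities:
  #1 (cap 29, load 25): A, B, D, E, F — cost 3×3 + 10×7 + 8×5 + 2×10 + 2×10 = 159
  #2 (cap 12, load 12): C — cost 12×10 = 120
  Shipping 279, fixed 424 → total 703.
  Any other capacity-feasible assignment to {#1, #2} ships for at least 279.
Total demand is 37 and no other set of sites has combined capacity ≥ 37, so {#1, #2} is the only feasible choice of open sites. Minimum: 703.

703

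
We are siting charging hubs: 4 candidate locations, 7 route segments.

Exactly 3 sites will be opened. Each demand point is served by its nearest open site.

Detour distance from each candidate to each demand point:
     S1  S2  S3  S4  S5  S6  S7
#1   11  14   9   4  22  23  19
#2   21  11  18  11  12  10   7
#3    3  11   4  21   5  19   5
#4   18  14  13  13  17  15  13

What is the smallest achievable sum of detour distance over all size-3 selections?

Open {#1, #2, #3}.
  S1→#3 3, S2→#2 11, S3→#3 4, S4→#1 4, S5→#3 5, S6→#2 10, S7→#3 5  ⇒ total 42.
Compare {#1, #3, #4}: total 47.
Compare {#2, #3, #4}: total 49.
No size-3 selection does better; minimum is 42.

42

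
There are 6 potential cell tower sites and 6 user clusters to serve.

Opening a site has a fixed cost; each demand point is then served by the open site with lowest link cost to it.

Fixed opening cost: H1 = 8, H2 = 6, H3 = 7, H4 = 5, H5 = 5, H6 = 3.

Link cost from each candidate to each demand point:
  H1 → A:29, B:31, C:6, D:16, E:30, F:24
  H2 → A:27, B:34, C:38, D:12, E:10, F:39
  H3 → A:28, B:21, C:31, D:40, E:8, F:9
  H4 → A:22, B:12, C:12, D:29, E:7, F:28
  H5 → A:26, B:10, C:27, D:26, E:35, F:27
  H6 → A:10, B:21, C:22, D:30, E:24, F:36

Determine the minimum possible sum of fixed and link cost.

82

Open {H1, H3, H5, H6}: assign each demand point to its cheapest open site.
  A→H6 10, B→H5 10, C→H1 6, D→H1 16, E→H3 8, F→H3 9
  link cost 59, fixed 23 → total 82.
Compare {H1, H3, H4, H6}: link cost 60 + fixed 23 = 83.
Compare {H2, H3, H4, H6}: link cost 62 + fixed 21 = 83.
Compare {H1, H2, H3, H5, H6}: link cost 55 + fixed 29 = 84.
All other subsets cost ≥ 83. Minimum total cost: 82.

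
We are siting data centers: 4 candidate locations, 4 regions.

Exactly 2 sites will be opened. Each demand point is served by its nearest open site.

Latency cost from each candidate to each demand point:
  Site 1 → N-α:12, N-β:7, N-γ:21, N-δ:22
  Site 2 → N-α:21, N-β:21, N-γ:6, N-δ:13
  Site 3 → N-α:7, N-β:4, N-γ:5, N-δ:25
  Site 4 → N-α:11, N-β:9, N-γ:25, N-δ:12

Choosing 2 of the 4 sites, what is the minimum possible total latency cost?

Open {Site 3, Site 4}.
  N-α→Site 3 7, N-β→Site 3 4, N-γ→Site 3 5, N-δ→Site 4 12  ⇒ total 28.
Compare {Site 2, Site 3}: total 29.
Compare {Site 1, Site 2}: total 38.
No size-2 selection does better; minimum is 28.

28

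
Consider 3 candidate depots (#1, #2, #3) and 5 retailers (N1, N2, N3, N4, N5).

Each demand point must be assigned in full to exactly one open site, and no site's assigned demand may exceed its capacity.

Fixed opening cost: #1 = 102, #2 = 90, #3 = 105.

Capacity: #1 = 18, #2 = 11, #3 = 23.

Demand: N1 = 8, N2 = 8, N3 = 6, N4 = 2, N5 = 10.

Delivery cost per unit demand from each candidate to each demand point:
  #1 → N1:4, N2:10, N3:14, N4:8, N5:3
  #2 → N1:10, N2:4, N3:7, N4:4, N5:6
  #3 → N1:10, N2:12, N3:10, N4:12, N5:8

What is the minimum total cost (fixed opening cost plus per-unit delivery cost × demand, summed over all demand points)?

Open {#1, #3}; cheapest assignment that respects the capacities:
  #1 (cap 18, load 18): N1, N5 — cost 8×4 + 10×3 = 62
  #3 (cap 23, load 16): N2, N3, N4 — cost 8×12 + 6×10 + 2×12 = 180
  Shipping 242, fixed 207 → total 449.
  Any other capacity-feasible assignment to {#1, #3} ships for at least 242.
Compare {#1, #2, #3}: its best feasible assignment gives total 459.
Every other set of open sites that can feasibly serve all demand totals ≥ 459 even under its best assignment. Minimum: 449.

449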